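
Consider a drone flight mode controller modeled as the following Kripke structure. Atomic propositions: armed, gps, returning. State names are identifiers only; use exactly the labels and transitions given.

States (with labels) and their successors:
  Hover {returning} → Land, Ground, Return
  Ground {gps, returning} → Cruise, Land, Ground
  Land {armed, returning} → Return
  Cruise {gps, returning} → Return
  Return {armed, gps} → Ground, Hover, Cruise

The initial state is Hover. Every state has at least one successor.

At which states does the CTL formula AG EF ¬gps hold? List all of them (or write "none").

{Hover, Ground, Land, Cruise, Return}

States satisfying EF ¬gps: {Hover, Ground, Land, Cruise, Return}.
States satisfying AG EF ¬gps: {Hover, Ground, Land, Cruise, Return}.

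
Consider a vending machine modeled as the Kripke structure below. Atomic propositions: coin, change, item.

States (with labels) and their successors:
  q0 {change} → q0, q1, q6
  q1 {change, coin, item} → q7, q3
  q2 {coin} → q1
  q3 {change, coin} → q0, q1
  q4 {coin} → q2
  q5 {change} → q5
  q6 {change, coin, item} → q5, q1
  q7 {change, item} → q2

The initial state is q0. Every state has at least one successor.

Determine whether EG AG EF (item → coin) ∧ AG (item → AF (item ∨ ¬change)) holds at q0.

Satisfied

States satisfying AG EF (item → coin): {q0, q1, q2, q3, q4, q5, q6, q7}.
States satisfying EG AG EF (item → coin): {q0, q1, q2, q3, q4, q5, q6, q7}.
States satisfying item → AF (item ∨ ¬change): {q0, q1, q2, q3, q4, q5, q6, q7}.
States satisfying AG (item → AF (item ∨ ¬change)): {q0, q1, q2, q3, q4, q5, q6, q7}.
States satisfying EG AG EF (item → coin) ∧ AG (item → AF (item ∨ ¬change)): {q0, q1, q2, q3, q4, q5, q6, q7}.
q0 ∈ Sat(EG AG EF (item → coin) ∧ AG (item → AF (item ∨ ¬change))).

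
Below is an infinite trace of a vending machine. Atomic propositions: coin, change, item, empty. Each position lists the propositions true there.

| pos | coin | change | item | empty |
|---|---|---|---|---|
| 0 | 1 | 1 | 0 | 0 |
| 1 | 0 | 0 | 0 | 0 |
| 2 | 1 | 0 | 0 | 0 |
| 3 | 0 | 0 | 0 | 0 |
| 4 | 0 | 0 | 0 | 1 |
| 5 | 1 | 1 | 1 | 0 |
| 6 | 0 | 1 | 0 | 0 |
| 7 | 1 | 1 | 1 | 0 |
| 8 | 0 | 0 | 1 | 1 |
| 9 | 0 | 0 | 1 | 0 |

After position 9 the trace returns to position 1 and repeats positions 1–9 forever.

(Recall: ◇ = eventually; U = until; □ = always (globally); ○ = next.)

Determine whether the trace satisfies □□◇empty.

Holds

□◇empty holds at every position 0..9, and those are all positions ever visited, so □□◇empty holds.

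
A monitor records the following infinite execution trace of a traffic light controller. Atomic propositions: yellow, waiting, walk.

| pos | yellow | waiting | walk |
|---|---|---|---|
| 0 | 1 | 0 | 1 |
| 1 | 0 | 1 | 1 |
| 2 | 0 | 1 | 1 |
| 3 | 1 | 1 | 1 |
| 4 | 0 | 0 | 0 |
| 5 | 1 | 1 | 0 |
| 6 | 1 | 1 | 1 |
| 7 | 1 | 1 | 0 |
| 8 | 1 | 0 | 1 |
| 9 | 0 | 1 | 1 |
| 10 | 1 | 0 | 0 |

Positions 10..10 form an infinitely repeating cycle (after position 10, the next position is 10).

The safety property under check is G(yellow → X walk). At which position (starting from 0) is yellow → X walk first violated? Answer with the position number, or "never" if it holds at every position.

3

Check yellow → X walk at each position in order: 0 ✓, 1 ✓, 2 ✓.
At position 3 the labels are {waiting, walk, yellow} and the next position 4 has {}, so yellow → X walk is false there. This is the first violation.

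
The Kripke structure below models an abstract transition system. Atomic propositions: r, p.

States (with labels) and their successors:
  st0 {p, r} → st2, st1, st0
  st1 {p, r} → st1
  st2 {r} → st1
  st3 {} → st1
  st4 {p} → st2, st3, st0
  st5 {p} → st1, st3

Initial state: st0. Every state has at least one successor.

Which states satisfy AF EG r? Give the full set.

States satisfying EG r: {st0, st1, st2}.
States satisfying AF EG r: {st0, st1, st2, st3, st4, st5}.

{st0, st1, st2, st3, st4, st5}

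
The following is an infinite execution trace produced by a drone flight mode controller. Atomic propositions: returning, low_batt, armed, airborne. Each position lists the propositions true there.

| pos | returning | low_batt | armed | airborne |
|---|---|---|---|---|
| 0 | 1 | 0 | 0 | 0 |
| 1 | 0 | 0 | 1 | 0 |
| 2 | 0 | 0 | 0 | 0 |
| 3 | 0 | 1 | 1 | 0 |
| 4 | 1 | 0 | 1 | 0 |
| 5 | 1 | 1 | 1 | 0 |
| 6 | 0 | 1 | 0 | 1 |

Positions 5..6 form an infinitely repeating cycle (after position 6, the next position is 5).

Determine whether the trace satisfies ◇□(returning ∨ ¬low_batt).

Violated

□(returning ∨ ¬low_batt) is false at every position 0..6, so it never becomes true and ◇□(returning ∨ ¬low_batt) fails.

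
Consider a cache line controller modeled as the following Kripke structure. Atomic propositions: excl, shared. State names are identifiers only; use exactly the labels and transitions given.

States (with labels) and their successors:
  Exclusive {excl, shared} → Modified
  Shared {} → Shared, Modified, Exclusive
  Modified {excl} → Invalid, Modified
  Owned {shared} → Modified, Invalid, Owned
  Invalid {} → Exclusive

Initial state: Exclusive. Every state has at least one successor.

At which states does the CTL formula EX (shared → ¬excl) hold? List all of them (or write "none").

States satisfying shared → ¬excl: {Shared, Modified, Owned, Invalid}.
States satisfying EX (shared → ¬excl): {Exclusive, Shared, Modified, Owned}.

{Exclusive, Shared, Modified, Owned}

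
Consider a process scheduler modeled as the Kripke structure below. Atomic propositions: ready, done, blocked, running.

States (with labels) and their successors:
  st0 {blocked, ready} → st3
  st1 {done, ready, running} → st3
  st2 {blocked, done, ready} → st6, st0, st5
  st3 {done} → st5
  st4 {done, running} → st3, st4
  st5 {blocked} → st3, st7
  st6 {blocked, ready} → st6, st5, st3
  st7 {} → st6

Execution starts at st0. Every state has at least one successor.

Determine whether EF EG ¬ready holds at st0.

Satisfied

States satisfying EG ¬ready: {st3, st4, st5}.
States satisfying EF EG ¬ready: {st0, st1, st2, st3, st4, st5, st6, st7}.
Some path from st0 reaches a state where EG ¬ready holds.
st0 ∈ Sat(EF EG ¬ready).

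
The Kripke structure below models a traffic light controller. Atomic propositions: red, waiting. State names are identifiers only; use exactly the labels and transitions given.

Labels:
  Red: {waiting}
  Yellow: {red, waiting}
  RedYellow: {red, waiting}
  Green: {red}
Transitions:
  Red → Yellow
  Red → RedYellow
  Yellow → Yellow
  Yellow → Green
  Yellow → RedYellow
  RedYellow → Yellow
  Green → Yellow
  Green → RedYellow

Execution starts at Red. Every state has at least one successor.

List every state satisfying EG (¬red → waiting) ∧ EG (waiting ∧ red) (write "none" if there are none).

States satisfying ¬red → waiting: {Red, Yellow, RedYellow, Green}.
States satisfying EG (¬red → waiting): {Red, Yellow, RedYellow, Green}.
States satisfying waiting ∧ red: {Yellow, RedYellow}.
States satisfying EG (waiting ∧ red): {Yellow, RedYellow}.
States satisfying EG (¬red → waiting) ∧ EG (waiting ∧ red): {Yellow, RedYellow}.

{Yellow, RedYellow}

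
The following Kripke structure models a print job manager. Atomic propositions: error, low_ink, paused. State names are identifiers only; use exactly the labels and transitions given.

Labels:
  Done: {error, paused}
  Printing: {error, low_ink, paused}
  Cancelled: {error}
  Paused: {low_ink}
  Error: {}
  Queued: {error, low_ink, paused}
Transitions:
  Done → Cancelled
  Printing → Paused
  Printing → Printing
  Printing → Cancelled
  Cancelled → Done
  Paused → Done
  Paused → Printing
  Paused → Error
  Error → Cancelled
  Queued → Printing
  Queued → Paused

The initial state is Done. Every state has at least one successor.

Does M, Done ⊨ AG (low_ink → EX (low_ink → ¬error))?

States satisfying low_ink → EX (low_ink → ¬error): {Done, Printing, Cancelled, Paused, Error, Queued}.
States satisfying AG (low_ink → EX (low_ink → ¬error)): {Done, Printing, Cancelled, Paused, Error, Queued}.
Every state reachable from Done satisfies low_ink → EX (low_ink → ¬error).
Done ∈ Sat(AG (low_ink → EX (low_ink → ¬error))).

Yes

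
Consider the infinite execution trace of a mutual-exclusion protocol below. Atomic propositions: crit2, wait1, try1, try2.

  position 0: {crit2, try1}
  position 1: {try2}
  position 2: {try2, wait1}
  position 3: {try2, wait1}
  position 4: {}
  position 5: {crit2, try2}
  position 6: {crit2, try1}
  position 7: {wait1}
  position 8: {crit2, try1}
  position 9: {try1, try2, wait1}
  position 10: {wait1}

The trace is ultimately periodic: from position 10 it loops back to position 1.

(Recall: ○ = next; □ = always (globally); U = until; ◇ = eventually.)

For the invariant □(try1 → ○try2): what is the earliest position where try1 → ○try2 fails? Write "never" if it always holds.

6

Check try1 → ○try2 at each position in order: 0 ✓, 1 ✓, 2 ✓, 3 ✓, 4 ✓, 5 ✓.
At position 6 the labels are {crit2, try1} and the next position 7 has {wait1}, so try1 → ○try2 is false there. This is the first violation.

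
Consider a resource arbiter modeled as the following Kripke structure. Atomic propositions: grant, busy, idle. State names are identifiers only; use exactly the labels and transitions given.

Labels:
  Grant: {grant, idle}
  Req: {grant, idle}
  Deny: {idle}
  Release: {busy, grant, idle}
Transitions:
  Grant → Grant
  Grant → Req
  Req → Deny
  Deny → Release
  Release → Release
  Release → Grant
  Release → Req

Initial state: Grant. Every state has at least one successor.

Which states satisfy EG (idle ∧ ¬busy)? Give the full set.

States satisfying idle ∧ ¬busy: {Grant, Req, Deny}.
States satisfying EG (idle ∧ ¬busy): {Grant}.

{Grant}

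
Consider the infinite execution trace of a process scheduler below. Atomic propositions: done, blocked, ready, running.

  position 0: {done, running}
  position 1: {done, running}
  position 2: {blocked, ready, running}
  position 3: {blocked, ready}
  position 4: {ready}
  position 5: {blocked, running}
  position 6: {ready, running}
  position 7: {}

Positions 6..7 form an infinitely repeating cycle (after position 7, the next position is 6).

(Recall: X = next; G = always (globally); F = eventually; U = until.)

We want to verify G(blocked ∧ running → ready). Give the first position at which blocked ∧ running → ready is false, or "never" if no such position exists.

Check blocked ∧ running → ready at each position in order: 0 ✓, 1 ✓, 2 ✓, 3 ✓, 4 ✓.
At position 5 the labels are {blocked, running}, so blocked ∧ running → ready is false there. This is the first violation.

5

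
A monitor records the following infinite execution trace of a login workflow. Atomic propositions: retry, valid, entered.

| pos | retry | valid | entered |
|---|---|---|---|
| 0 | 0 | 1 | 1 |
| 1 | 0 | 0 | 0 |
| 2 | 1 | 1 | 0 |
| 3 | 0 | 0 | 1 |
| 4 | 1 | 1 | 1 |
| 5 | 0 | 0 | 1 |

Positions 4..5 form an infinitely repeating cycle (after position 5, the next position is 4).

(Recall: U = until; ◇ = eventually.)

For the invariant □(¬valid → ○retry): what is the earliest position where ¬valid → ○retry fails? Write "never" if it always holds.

never

¬valid → ○retry holds at every position 0..5, and those are all the positions the trace ever visits, so the invariant □(¬valid → ○retry) is never violated.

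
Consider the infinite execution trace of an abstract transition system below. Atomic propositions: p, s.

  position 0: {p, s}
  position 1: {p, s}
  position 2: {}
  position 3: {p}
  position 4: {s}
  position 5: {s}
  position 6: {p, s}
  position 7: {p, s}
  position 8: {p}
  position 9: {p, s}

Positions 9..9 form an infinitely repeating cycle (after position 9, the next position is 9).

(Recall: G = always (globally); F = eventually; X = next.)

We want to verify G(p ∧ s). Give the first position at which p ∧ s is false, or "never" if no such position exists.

Check p ∧ s at each position in order: 0 ✓, 1 ✓.
At position 2 the labels are {}, so p ∧ s is false there. This is the first violation.

2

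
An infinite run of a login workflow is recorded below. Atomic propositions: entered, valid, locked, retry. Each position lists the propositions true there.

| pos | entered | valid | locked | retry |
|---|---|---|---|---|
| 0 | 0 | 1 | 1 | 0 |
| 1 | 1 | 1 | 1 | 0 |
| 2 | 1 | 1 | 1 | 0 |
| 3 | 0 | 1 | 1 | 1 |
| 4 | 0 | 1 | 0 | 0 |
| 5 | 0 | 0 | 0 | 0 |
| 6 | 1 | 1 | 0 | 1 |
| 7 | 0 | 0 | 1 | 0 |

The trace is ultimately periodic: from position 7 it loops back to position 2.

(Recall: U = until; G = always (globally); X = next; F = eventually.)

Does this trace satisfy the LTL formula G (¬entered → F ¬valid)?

Satisfied

¬entered → F ¬valid holds at every position 0..7, and those are all positions ever visited, so G (¬entered → F ¬valid) holds.
Positions where ¬entered holds: 0, 3, 4, 5, 7.
Check F ¬valid at each: 0→ok, 3→ok, 4→ok, 5→ok, 7→ok.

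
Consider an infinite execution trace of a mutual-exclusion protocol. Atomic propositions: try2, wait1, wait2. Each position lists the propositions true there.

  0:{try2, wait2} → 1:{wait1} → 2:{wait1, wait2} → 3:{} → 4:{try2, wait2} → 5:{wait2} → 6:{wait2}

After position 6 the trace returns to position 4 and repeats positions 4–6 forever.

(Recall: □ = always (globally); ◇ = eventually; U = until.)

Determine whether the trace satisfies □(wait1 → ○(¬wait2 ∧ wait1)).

Violated

wait1 → ○(¬wait2 ∧ wait1) must hold at every position from 0 onward. It fails at position 1, so □(wait1 → ○(¬wait2 ∧ wait1)) is false.
Positions where wait1 holds: 1, 2.
Check ○(¬wait2 ∧ wait1) at each: 1→fails, 2→fails.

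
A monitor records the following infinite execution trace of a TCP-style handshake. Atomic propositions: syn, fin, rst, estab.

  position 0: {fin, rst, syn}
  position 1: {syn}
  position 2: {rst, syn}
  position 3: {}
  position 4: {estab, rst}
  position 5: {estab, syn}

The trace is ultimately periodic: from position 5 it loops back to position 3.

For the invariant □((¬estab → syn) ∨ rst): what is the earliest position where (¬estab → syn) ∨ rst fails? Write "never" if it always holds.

3

Check (¬estab → syn) ∨ rst at each position in order: 0 ✓, 1 ✓, 2 ✓.
At position 3 the labels are {}, so (¬estab → syn) ∨ rst is false there. This is the first violation.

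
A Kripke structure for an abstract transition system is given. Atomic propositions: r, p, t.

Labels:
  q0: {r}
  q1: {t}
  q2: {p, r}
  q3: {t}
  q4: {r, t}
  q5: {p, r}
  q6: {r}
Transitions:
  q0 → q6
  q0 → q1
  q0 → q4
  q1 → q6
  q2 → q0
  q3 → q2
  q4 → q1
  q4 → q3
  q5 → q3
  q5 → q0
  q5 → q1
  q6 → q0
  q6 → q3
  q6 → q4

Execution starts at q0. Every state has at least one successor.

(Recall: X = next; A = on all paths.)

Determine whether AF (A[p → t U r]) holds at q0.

States satisfying A[p → t U r]: {q0, q1, q2, q3, q4, q5, q6}.
States satisfying AF (A[p → t U r]): {q0, q1, q2, q3, q4, q5, q6}.
q0 ∈ Sat(AF (A[p → t U r])).

Yes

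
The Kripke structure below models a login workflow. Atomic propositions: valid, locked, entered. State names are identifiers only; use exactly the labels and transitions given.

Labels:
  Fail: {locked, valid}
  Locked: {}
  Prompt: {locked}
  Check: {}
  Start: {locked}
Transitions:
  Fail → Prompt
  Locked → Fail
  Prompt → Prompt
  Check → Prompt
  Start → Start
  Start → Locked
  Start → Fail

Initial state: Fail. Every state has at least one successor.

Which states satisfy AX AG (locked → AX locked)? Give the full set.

{Fail, Locked, Prompt, Check}

States satisfying AG (locked → AX locked): {Fail, Locked, Prompt, Check}.
States satisfying AX AG (locked → AX locked): {Fail, Locked, Prompt, Check}.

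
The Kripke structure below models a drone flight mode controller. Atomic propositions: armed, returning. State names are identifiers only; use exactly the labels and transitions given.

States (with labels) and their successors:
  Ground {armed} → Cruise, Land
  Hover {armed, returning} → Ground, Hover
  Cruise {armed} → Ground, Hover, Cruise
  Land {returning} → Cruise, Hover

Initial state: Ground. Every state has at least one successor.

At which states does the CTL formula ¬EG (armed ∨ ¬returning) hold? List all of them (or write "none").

{Land}

States satisfying armed ∨ ¬returning: {Ground, Hover, Cruise}.
States satisfying EG (armed ∨ ¬returning): {Ground, Hover, Cruise}.
States satisfying ¬EG (armed ∨ ¬returning): {Land}.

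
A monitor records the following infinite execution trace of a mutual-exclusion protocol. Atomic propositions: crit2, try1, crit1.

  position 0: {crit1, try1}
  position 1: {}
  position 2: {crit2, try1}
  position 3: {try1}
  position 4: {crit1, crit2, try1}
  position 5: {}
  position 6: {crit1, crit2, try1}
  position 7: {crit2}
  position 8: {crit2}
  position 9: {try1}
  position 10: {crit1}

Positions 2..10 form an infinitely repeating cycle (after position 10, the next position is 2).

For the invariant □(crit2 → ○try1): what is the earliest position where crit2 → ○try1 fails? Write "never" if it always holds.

4

Check crit2 → ○try1 at each position in order: 0 ✓, 1 ✓, 2 ✓, 3 ✓.
At position 4 the labels are {crit1, crit2, try1} and the next position 5 has {}, so crit2 → ○try1 is false there. This is the first violation.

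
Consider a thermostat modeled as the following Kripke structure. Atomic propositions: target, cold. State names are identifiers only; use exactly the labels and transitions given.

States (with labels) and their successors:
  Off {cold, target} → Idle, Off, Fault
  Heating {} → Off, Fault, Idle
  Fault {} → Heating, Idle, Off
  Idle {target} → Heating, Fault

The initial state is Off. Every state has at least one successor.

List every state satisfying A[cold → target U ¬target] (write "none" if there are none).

{Heating, Fault, Idle}

States satisfying cold → target: {Off, Heating, Fault, Idle}.
States satisfying ¬target: {Heating, Fault}.
States satisfying A[cold → target U ¬target]: {Heating, Fault, Idle}.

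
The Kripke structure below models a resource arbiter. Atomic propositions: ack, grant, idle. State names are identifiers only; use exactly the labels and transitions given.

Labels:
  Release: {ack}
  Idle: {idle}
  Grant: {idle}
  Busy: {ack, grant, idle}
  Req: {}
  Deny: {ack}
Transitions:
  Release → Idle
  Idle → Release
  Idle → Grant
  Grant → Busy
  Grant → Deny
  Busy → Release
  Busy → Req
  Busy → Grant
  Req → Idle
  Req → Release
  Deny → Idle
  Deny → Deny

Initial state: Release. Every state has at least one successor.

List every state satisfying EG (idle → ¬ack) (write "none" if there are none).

States satisfying idle → ¬ack: {Release, Idle, Grant, Req, Deny}.
States satisfying EG (idle → ¬ack): {Release, Idle, Grant, Req, Deny}.

{Release, Idle, Grant, Req, Deny}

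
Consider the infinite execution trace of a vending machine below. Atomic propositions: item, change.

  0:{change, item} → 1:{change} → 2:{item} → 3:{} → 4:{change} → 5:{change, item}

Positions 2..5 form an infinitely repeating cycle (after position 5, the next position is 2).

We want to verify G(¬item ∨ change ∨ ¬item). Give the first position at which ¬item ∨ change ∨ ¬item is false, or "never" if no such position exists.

Check ¬item ∨ change ∨ ¬item at each position in order: 0 ✓, 1 ✓.
At position 2 the labels are {item}, so ¬item ∨ change ∨ ¬item is false there. This is the first violation.

2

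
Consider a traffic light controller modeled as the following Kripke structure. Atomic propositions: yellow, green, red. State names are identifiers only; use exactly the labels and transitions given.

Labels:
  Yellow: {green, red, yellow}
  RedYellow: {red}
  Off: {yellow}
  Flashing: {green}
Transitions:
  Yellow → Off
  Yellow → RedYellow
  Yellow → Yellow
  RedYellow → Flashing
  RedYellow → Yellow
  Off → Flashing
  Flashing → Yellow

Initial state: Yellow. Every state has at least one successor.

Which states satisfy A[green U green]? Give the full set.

{Yellow, Flashing}

States satisfying green: {Yellow, Flashing}.
States satisfying A[green U green]: {Yellow, Flashing}.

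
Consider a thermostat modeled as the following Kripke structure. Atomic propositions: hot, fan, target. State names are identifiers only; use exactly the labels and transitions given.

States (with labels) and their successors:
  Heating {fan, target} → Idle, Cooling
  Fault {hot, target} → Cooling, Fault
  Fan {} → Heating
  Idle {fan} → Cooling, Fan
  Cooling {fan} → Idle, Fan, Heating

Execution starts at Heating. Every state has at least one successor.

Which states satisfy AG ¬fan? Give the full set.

States satisfying ¬fan: {Fault, Fan}.
States satisfying AG ¬fan: ∅.

none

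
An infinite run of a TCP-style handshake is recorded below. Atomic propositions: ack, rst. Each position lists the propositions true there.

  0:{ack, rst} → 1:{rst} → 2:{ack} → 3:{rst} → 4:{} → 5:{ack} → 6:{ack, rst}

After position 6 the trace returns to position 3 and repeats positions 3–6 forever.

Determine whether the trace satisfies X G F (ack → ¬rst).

Holds

The position after 0 is 1; G F (ack → ¬rst) is true there.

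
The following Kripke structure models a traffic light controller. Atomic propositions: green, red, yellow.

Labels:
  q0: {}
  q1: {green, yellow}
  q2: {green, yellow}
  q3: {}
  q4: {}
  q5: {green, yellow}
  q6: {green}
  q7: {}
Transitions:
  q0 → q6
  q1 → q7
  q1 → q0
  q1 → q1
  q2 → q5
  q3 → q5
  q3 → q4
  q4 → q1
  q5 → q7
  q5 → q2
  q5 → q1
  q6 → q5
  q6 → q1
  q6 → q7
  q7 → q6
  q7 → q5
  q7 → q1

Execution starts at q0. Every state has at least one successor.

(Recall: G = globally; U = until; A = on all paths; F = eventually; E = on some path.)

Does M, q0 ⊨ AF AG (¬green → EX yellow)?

States satisfying AG (¬green → EX yellow): ∅.
States satisfying AF AG (¬green → EX yellow): ∅.
There is a path from q0 along which AG (¬green → EX yellow) never holds.
q0 ∉ Sat(AF AG (¬green → EX yellow)).

No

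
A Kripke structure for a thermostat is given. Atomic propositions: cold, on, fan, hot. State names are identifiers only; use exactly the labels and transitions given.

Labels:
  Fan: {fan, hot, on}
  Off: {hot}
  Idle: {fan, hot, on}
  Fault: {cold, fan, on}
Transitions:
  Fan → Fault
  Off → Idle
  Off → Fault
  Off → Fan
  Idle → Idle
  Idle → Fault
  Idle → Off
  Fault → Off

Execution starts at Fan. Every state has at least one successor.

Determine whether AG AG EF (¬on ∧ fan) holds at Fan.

States satisfying AG EF (¬on ∧ fan): ∅.
States satisfying AG AG EF (¬on ∧ fan): ∅.
Fan is reachable from Fan and violates AG EF (¬on ∧ fan), so AG fails at Fan.
Fan ∉ Sat(AG AG EF (¬on ∧ fan)).

Violated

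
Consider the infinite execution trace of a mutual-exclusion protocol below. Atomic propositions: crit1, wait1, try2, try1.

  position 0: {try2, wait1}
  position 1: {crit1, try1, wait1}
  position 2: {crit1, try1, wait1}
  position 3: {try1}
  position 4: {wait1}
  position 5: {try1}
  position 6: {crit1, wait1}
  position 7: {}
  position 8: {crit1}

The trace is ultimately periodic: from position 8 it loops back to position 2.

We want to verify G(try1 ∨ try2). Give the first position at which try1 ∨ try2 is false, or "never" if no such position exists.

Check try1 ∨ try2 at each position in order: 0 ✓, 1 ✓, 2 ✓, 3 ✓.
At position 4 the labels are {wait1}, so try1 ∨ try2 is false there. This is the first violation.

4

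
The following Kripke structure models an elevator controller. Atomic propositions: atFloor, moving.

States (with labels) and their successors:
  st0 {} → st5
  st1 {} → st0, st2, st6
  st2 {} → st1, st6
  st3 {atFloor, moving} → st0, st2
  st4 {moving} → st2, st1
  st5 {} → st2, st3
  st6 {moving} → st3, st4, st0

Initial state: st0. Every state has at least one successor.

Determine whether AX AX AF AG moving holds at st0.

States satisfying AX AF AG moving: ∅.
States satisfying AX AX AF AG moving: ∅.
st0 ∉ Sat(AX AX AF AG moving).

No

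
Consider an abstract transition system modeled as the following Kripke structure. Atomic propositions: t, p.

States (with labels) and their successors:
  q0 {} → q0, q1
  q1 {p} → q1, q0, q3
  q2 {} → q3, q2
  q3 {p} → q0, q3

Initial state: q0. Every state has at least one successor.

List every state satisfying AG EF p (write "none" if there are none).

{q0, q1, q2, q3}

States satisfying EF p: {q0, q1, q2, q3}.
States satisfying AG EF p: {q0, q1, q2, q3}.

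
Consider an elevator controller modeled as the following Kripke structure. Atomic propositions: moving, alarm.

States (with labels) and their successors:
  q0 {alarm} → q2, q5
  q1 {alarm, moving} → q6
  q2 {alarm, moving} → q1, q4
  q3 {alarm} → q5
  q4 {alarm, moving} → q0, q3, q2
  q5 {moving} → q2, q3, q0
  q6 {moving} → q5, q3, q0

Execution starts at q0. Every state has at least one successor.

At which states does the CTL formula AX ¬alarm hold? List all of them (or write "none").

States satisfying ¬alarm: {q5, q6}.
States satisfying AX ¬alarm: {q1, q3}.

{q1, q3}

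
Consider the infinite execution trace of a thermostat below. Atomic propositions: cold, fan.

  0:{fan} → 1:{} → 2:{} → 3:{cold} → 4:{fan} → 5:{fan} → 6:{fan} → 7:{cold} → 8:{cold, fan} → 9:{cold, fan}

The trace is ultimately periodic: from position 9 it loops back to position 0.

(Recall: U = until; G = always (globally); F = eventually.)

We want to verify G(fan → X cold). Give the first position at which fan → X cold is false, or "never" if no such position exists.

0

At position 0 the labels are {fan} and the next position 1 has {}, so fan → X cold is false there. This is the first violation.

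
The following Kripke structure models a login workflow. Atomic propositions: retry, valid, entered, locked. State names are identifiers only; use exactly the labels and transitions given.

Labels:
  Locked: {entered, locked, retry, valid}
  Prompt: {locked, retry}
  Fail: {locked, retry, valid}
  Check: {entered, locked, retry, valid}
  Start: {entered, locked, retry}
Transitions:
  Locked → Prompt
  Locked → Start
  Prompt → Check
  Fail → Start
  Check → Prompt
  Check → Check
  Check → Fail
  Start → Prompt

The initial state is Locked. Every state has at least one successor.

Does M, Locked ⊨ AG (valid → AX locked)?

Holds

States satisfying valid → AX locked: {Locked, Prompt, Fail, Check, Start}.
States satisfying AG (valid → AX locked): {Locked, Prompt, Fail, Check, Start}.
Every state reachable from Locked satisfies valid → AX locked.
Locked ∈ Sat(AG (valid → AX locked)).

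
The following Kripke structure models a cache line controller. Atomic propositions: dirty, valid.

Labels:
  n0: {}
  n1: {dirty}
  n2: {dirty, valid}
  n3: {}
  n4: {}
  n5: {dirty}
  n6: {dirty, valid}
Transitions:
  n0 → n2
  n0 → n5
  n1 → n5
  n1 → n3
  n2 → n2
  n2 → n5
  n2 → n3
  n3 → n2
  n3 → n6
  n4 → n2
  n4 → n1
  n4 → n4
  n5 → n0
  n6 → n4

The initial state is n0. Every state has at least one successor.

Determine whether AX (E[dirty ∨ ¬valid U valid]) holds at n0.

Holds

States satisfying E[dirty ∨ ¬valid U valid]: {n0, n1, n2, n3, n4, n5, n6}.
States satisfying AX (E[dirty ∨ ¬valid U valid]): {n0, n1, n2, n3, n4, n5, n6}.
n0 ∈ Sat(AX (E[dirty ∨ ¬valid U valid])).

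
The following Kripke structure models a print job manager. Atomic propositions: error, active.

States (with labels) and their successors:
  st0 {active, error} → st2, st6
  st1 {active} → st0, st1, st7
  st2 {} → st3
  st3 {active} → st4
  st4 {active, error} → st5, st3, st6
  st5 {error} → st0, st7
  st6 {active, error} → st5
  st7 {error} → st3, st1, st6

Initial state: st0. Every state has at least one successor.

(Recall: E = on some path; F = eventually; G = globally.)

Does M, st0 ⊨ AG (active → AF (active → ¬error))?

States satisfying active → AF (active → ¬error): {st0, st1, st2, st3, st4, st5, st6, st7}.
States satisfying AG (active → AF (active → ¬error)): {st0, st1, st2, st3, st4, st5, st6, st7}.
Every state reachable from st0 satisfies active → AF (active → ¬error).
st0 ∈ Sat(AG (active → AF (active → ¬error))).

Holds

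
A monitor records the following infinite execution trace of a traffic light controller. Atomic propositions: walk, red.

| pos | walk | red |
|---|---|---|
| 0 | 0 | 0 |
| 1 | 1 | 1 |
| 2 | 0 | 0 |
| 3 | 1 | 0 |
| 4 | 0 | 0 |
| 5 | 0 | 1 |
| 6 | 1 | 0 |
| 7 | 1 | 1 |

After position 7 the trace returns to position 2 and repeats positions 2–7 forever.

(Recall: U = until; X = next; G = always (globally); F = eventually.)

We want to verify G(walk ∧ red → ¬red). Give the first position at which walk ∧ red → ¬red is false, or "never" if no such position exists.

1

Check walk ∧ red → ¬red at each position in order: 0 ✓.
At position 1 the labels are {red, walk}, so walk ∧ red → ¬red is false there. This is the first violation.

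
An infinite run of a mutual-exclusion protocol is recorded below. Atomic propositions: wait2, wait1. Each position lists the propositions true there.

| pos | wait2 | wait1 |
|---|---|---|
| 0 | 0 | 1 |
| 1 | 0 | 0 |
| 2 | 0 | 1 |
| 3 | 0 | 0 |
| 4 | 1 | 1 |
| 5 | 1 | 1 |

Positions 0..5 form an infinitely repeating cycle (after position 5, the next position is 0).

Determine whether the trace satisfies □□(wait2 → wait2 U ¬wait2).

□(wait2 → wait2 U ¬wait2) holds at every position 0..5, and those are all positions ever visited, so □□(wait2 → wait2 U ¬wait2) holds.

Holds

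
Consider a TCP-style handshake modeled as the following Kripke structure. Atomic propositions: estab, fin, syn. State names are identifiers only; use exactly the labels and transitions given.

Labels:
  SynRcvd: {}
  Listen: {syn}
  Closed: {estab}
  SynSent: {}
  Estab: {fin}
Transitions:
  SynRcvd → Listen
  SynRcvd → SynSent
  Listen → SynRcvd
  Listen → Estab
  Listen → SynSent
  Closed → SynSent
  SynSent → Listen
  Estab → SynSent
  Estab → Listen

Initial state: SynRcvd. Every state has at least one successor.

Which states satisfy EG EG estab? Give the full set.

none

States satisfying EG estab: ∅.
States satisfying EG EG estab: ∅.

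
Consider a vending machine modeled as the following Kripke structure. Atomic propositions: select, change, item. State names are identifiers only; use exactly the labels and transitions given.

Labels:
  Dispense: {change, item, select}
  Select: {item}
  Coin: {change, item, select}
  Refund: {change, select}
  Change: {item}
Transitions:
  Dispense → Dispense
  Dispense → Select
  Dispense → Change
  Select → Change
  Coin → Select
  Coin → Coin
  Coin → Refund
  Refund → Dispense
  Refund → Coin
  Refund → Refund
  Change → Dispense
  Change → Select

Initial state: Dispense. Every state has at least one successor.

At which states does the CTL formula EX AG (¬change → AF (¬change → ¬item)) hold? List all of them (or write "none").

States satisfying AG (¬change → AF (¬change → ¬item)): ∅.
States satisfying EX AG (¬change → AF (¬change → ¬item)): ∅.

none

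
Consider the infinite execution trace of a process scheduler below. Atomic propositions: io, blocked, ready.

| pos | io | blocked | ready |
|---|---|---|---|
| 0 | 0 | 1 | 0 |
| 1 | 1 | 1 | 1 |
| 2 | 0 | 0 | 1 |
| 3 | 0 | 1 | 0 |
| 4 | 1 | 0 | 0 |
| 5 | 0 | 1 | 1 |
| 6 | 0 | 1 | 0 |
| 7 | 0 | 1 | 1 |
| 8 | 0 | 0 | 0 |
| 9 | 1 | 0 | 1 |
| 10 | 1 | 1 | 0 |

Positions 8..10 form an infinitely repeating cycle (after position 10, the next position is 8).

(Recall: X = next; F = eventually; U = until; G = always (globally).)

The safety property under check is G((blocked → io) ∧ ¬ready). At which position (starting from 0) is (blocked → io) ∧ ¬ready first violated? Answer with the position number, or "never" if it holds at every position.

At position 0 the labels are {blocked}, so (blocked → io) ∧ ¬ready is false there. This is the first violation.

0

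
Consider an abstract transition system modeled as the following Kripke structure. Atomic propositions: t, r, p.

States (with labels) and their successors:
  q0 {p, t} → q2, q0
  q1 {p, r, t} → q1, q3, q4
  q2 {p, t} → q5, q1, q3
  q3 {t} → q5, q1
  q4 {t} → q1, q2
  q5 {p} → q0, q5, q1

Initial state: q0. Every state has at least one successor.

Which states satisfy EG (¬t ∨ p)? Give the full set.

{q0, q1, q2, q5}

States satisfying ¬t ∨ p: {q0, q1, q2, q5}.
States satisfying EG (¬t ∨ p): {q0, q1, q2, q5}.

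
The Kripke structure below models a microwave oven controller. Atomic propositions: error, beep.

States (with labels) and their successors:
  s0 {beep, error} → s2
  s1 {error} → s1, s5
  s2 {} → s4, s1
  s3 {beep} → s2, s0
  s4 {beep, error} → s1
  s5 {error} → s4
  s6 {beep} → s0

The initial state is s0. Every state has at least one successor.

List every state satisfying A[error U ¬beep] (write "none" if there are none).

{s0, s1, s2, s4, s5}

States satisfying error: {s0, s1, s4, s5}.
States satisfying ¬beep: {s1, s2, s5}.
States satisfying A[error U ¬beep]: {s0, s1, s2, s4, s5}.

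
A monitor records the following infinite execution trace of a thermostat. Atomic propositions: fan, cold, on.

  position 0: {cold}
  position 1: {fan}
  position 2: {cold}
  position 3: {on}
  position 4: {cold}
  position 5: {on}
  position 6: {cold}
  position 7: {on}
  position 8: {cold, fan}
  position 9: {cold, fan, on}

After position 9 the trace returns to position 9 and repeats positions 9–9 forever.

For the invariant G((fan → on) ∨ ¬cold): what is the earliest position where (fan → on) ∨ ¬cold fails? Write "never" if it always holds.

Check (fan → on) ∨ ¬cold at each position in order: 0 ✓, 1 ✓, 2 ✓, 3 ✓, 4 ✓, 5 ✓, 6 ✓, 7 ✓.
At position 8 the labels are {cold, fan}, so (fan → on) ∨ ¬cold is false there. This is the first violation.

8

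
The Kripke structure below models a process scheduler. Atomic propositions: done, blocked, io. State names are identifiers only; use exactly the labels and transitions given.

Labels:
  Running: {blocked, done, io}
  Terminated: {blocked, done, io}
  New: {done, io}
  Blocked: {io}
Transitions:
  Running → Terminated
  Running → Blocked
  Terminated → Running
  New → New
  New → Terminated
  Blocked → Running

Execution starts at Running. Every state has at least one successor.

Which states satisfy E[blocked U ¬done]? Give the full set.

{Running, Terminated, Blocked}

States satisfying blocked: {Running, Terminated}.
States satisfying ¬done: {Blocked}.
States satisfying E[blocked U ¬done]: {Running, Terminated, Blocked}.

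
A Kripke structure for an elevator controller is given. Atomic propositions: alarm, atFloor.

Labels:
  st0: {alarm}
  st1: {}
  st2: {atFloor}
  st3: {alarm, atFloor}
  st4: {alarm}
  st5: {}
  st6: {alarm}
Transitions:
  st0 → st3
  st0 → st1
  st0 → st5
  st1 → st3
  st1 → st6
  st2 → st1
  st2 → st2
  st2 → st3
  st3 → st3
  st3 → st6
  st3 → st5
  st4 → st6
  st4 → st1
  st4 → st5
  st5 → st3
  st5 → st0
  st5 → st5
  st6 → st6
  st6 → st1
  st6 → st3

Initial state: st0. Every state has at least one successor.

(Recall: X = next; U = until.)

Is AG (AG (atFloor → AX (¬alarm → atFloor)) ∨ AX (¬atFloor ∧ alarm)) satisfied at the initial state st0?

No

States satisfying AG (AG (atFloor → AX (¬alarm → atFloor)) ∨ AX (¬atFloor ∧ alarm)): ∅.
st0 is reachable from st0 and violates AG (atFloor → AX (¬alarm → atFloor)) ∨ AX (¬atFloor ∧ alarm), so AG fails at st0.
st0 ∉ Sat(AG (AG (atFloor → AX (¬alarm → atFloor)) ∨ AX (¬atFloor ∧ alarm))).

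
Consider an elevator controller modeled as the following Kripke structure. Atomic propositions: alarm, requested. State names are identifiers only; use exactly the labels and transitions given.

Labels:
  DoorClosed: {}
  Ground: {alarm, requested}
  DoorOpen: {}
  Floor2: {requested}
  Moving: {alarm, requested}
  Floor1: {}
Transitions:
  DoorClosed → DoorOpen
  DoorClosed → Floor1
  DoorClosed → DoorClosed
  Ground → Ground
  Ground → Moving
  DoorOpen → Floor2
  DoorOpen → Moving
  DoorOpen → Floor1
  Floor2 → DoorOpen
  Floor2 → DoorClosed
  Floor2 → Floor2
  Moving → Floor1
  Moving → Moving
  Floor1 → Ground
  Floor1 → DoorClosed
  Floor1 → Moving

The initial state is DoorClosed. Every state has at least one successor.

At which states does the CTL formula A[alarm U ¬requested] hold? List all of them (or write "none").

States satisfying alarm: {Ground, Moving}.
States satisfying ¬requested: {DoorClosed, DoorOpen, Floor1}.
States satisfying A[alarm U ¬requested]: {DoorClosed, DoorOpen, Floor1}.

{DoorClosed, DoorOpen, Floor1}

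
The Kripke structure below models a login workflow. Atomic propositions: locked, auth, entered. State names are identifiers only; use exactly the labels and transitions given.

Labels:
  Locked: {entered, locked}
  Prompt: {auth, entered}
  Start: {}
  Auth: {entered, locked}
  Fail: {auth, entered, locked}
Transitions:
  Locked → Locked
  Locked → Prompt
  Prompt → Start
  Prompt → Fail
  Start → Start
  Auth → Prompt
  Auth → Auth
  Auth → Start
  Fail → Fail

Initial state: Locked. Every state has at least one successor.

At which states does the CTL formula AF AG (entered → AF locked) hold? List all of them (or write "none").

{Prompt, Start, Fail}

States satisfying AG (entered → AF locked): {Start, Fail}.
States satisfying AF AG (entered → AF locked): {Prompt, Start, Fail}.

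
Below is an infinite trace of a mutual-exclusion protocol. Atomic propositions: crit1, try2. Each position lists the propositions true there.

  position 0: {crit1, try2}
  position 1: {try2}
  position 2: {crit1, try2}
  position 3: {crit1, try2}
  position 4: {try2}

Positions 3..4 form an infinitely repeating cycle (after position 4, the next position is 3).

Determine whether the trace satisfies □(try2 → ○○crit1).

try2 → ○○crit1 must hold at every position from 0 onward. It fails at position 2, so □(try2 → ○○crit1) is false.
Positions where try2 holds: 0, 1, 2, 3, 4.
Check ○○crit1 at each: 0→ok, 1→ok, 2→fails, 3→ok, 4→fails.

Violated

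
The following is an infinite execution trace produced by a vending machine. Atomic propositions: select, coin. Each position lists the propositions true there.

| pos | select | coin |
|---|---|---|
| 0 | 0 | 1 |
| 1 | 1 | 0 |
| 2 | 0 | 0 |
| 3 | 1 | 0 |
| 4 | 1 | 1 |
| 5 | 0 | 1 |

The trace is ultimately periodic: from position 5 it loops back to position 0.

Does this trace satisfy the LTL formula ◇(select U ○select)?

Holds

select U ○select holds at position 0, which is reachable from 0, so ◇(select U ○select) holds.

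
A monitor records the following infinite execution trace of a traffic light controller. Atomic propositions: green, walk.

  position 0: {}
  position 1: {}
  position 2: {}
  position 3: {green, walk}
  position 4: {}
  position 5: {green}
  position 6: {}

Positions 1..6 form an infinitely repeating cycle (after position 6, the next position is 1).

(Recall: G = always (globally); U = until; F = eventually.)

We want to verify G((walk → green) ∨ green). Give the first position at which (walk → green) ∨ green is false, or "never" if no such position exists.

(walk → green) ∨ green holds at every position 0..6, and those are all the positions the trace ever visits, so the invariant G((walk → green) ∨ green) is never violated.

never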